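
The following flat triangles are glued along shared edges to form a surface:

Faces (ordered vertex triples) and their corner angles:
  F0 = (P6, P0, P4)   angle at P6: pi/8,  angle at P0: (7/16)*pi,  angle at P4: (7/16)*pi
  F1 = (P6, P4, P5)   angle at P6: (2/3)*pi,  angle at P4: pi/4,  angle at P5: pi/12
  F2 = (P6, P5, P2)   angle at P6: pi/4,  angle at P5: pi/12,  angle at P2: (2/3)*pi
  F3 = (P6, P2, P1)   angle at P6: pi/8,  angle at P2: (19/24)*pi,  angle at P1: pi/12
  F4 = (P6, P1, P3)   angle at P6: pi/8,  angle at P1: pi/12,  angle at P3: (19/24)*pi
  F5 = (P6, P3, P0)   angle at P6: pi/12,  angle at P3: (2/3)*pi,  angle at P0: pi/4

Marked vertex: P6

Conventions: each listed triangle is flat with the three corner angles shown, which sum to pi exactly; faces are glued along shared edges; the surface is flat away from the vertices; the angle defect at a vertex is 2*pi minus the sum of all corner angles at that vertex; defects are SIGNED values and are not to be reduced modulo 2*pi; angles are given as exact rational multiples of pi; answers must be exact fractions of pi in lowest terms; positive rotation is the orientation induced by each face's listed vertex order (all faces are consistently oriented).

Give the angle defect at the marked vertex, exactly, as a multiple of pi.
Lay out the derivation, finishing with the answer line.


Sum of corner angles at P6: (11/8)*pi
defect = 2*pi - (11/8)*pi

Answer: defect(P6) = (5/8)*pi


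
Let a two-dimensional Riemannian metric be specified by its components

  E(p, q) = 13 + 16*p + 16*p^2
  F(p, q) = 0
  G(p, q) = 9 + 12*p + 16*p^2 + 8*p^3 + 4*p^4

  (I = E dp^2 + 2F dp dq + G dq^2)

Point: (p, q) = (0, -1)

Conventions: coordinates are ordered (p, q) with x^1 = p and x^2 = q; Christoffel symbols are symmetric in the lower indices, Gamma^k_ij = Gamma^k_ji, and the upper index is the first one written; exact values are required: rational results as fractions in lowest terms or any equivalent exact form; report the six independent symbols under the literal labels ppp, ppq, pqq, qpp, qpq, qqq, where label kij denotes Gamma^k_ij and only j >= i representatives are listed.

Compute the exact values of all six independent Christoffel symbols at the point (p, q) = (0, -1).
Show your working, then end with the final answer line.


E = 13, F = 0, G = 9 at the point
E_p = 16, E_q = 0, F_p = 0, F_q = 0, G_p = 12, G_q = 0
EG - F^2 = 117;  g^inv = (1/117) * [[9, 0], [0, 13]]
first-kind symbols [ij,l] = (1/2)(d_i g_jl + d_j g_il - d_l g_ij): [pp,p] = E_p/2 = 8, [pp,q] = F_p - E_q/2 = 0, [pq,p] = E_q/2 = 0, [pq,q] = G_p/2 = 6, [qq,p] = F_q - G_p/2 = -6, [qq,q] = G_q/2 = 0
Gamma^p_ij = (G*[ij,p] - F*[ij,q])/(EG - F^2), Gamma^q_ij = (E*[ij,q] - F*[ij,p])/(EG - F^2)

Answer: Gamma_ppp = 8/13, Gamma_ppq = 0, Gamma_pqq = -6/13, Gamma_qpp = 0, Gamma_qpq = 2/3, Gamma_qqq = 0


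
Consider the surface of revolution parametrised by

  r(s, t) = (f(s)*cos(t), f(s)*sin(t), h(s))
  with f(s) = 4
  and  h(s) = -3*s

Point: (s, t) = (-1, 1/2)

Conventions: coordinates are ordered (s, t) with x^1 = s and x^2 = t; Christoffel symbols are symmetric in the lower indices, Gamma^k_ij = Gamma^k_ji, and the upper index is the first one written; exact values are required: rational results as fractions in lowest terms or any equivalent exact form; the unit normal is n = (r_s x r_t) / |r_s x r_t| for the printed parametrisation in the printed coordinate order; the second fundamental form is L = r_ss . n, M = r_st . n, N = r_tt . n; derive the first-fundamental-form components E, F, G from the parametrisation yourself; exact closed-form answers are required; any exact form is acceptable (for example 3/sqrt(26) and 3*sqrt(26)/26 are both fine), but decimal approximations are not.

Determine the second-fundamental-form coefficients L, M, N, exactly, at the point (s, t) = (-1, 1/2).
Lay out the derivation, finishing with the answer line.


f = 4, f' = 0, f'' = 0, h' = -3, h'' = 0
E = 9, F = 0, G = 16; answer radicand W^2 = 9
unnormalised second-form numerators: l = 0, m = 0, n = -12; L = l/sqrt(9), and similarly M = m/sqrt(W^2), N = n/sqrt(W^2)

Answer: L = 0, M = 0, N = -4


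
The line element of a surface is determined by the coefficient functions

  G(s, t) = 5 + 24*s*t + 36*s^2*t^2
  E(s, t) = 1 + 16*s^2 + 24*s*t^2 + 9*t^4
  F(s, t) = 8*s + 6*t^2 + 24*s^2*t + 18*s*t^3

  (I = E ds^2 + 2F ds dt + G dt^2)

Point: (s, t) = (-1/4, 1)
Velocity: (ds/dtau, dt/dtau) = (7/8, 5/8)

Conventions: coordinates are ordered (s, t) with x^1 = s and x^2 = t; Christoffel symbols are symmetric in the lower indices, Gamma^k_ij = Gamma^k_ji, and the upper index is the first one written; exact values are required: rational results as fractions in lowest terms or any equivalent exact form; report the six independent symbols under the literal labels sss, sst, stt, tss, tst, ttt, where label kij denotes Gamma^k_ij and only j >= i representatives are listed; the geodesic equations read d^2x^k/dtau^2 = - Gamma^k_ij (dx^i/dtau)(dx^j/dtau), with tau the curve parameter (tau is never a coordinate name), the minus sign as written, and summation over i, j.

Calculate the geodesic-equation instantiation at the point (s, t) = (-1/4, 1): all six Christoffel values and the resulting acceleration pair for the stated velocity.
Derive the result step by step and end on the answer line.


E = 5, F = 1, G = 5/4 at the point
E_s = 16, E_t = 24, F_s = 14, F_t = 0, G_s = 6, G_t = -3/2
EG - F^2 = 21/4;  g^inv = (4/21) * [[5/4, -1], [-1, 5]]
first-kind symbols [ij,l] = (1/2)(d_i g_jl + d_j g_il - d_l g_ij): [ss,s] = E_s/2 = 8, [ss,t] = F_s - E_t/2 = 2, [st,s] = E_t/2 = 12, [st,t] = G_s/2 = 3, [tt,s] = F_t - G_s/2 = -3, [tt,t] = G_t/2 = -3/4
Gamma^s_ij = (G*[ij,s] - F*[ij,t])/(EG - F^2), Gamma^t_ij = (E*[ij,t] - F*[ij,s])/(EG - F^2)
Gamma_sss = 32/21, Gamma_sst = 16/7, Gamma_stt = -4/7, Gamma_tss = 8/21, Gamma_tst = 4/7, Gamma_ttt = -1/7
d^2s/dtau^2 = -(Gamma_sss*(7/8)^2 + 2*Gamma_sst*(7/8)*(5/8) + Gamma_stt*(5/8)^2) = -1157/336
d^2t/dtau^2 = -(Gamma_tss*(7/8)^2 + 2*Gamma_tst*(7/8)*(5/8) + Gamma_ttt*(5/8)^2) = -1157/1344

Answer: Gamma_sss = 32/21, Gamma_sst = 16/7, Gamma_stt = -4/7, Gamma_tss = 8/21, Gamma_tst = 4/7, Gamma_ttt = -1/7; accelerations (d^2s/dtau^2, d^2t/dtau^2) = (-1157/336, -1157/1344)


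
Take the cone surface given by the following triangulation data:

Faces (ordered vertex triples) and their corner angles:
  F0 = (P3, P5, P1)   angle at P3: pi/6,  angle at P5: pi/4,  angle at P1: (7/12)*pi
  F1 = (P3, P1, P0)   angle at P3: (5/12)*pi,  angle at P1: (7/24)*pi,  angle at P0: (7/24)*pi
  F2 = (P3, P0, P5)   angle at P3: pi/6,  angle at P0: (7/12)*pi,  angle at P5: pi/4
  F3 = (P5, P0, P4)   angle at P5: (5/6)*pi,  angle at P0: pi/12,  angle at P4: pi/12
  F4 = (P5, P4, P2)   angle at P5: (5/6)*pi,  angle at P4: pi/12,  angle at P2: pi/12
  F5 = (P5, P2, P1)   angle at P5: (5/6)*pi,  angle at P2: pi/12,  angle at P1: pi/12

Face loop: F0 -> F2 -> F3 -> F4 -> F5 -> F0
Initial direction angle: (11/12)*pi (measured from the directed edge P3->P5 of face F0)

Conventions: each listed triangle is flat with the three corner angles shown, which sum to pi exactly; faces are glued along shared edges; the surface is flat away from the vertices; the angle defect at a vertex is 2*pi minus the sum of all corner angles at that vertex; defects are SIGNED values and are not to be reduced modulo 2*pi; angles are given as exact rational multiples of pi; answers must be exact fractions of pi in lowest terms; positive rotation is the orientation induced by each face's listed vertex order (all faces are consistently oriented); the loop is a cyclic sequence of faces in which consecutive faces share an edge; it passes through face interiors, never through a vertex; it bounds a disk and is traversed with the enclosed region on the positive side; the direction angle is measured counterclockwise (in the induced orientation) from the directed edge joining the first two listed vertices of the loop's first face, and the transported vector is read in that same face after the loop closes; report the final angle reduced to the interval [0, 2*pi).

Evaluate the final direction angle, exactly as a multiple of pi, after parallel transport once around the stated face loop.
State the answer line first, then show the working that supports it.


Answer: final direction angle = (23/12)*pi

enclosed vertex P5: corner angles sum to 3*pi, defect = 2*pi - 3*pi = -pi
summing the enclosed defects onto the initial angle, mod 2*pi in the induced orientation:
final angle = (11/12)*pi - pi = (23/12)*pi (mod 2*pi)


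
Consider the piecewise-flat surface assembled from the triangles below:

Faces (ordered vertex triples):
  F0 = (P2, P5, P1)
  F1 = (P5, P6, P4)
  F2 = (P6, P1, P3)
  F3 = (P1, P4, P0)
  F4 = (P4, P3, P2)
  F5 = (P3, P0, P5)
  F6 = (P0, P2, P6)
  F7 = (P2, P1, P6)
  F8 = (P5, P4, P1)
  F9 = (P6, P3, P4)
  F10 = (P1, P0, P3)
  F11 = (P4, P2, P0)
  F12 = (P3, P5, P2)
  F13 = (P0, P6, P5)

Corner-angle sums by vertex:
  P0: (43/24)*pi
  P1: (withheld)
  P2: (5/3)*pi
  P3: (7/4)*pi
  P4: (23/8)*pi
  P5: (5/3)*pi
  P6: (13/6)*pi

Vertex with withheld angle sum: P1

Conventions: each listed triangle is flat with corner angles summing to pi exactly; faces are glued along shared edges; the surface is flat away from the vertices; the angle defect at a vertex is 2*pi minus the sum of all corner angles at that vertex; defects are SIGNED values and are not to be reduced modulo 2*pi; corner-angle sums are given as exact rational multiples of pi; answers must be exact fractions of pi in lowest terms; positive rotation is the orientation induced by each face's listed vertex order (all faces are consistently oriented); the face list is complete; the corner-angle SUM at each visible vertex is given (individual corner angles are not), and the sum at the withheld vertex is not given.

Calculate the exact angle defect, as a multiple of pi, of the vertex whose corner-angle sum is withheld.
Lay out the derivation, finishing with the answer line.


V = 7, E = 21, F = 14; chi = V - E + F = 0
Gauss-Bonnet: total defect = 2*pi*chi = 0; visible defects sum to pi/12

Answer: defect(P1) = -pi/12


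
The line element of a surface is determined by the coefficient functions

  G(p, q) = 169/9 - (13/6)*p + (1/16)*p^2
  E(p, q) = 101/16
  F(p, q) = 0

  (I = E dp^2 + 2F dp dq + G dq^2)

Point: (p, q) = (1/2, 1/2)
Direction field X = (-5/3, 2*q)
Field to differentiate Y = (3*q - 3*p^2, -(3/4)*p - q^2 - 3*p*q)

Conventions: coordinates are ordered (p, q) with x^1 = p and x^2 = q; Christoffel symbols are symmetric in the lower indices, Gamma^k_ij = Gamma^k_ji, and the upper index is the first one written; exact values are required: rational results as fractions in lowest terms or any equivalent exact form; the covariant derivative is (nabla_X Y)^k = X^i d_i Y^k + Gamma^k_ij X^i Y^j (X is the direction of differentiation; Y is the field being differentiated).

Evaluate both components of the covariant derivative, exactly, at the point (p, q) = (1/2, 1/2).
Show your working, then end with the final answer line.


E = 101/16, F = 0, G = 10201/576 at the point
E_p = 0, E_q = 0, F_p = 0, F_q = 0, G_p = -101/48, G_q = 0
EG - F^2 = 1030301/9216;  g^inv = (9216/1030301) * [[10201/576, 0], [0, 101/16]]
first-kind symbols [ij,l] = (1/2)(d_i g_jl + d_j g_il - d_l g_ij): [pp,p] = E_p/2 = 0, [pp,q] = F_p - E_q/2 = 0, [pq,p] = E_q/2 = 0, [pq,q] = G_p/2 = -101/96, [qq,p] = F_q - G_p/2 = 101/96, [qq,q] = G_q/2 = 0
Gamma^p_ij = (G*[ij,p] - F*[ij,q])/(EG - F^2), Gamma^q_ij = (E*[ij,q] - F*[ij,p])/(EG - F^2)
Gamma_ppp = 0, Gamma_ppq = 0, Gamma_pqq = 1/6, Gamma_qpp = 0, Gamma_qpq = -6/101, Gamma_qqq = 0
X = (-5/3, 1), Y = (3/4, -11/8) at the point

Answer: (nabla_X Y)^p = 373/48, (nabla_X Y)^q = 108/101


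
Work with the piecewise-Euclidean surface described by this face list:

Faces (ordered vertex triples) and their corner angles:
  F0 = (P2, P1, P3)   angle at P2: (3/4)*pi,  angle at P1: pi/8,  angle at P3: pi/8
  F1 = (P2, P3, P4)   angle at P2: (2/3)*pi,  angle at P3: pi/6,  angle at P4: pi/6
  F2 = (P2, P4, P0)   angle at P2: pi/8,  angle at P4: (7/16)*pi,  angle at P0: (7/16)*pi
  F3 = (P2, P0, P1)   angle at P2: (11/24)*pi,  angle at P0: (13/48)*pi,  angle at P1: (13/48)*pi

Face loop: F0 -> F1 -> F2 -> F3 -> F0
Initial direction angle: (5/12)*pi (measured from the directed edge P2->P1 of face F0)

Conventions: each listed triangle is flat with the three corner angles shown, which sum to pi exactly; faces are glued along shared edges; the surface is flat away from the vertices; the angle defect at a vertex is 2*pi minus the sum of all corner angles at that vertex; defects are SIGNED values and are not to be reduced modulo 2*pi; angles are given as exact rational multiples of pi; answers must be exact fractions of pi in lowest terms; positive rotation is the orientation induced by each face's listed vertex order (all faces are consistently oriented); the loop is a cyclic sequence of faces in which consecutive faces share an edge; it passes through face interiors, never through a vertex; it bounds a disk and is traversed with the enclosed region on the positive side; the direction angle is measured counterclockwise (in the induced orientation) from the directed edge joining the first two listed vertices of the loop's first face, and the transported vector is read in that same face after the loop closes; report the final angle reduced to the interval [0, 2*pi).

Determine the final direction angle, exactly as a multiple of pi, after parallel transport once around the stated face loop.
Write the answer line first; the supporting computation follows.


Answer: final direction angle = (5/12)*pi

enclosed vertex P2: corner angles sum to 2*pi, defect = 2*pi - 2*pi = 0
holonomy = initial angle + sum of enclosed defects (mod 2*pi), positive in the induced orientation
final angle = (5/12)*pi + 0 = (5/12)*pi (mod 2*pi)


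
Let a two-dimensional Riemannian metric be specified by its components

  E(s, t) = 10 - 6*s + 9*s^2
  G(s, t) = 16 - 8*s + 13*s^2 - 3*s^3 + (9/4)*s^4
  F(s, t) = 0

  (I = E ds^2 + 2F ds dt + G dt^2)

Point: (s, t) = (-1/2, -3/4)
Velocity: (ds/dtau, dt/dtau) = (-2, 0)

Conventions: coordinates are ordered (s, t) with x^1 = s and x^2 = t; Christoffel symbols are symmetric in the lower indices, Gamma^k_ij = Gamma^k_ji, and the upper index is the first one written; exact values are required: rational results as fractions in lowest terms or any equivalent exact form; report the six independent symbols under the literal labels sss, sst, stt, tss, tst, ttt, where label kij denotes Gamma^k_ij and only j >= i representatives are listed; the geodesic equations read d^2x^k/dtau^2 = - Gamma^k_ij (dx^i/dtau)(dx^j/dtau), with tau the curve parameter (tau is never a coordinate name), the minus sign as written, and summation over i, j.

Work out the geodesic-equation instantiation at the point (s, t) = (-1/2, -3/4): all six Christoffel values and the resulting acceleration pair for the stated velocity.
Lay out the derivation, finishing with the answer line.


E = 61/4, F = 0, G = 1521/64 at the point
E_s = -15, E_t = 0, F_s = 0, F_t = 0, G_s = -195/8, G_t = 0
EG - F^2 = 92781/256;  g^inv = (256/92781) * [[1521/64, 0], [0, 61/4]]
first-kind symbols [ij,l] = (1/2)(d_i g_jl + d_j g_il - d_l g_ij): [ss,s] = E_s/2 = -15/2, [ss,t] = F_s - E_t/2 = 0, [st,s] = E_t/2 = 0, [st,t] = G_s/2 = -195/16, [tt,s] = F_t - G_s/2 = 195/16, [tt,t] = G_t/2 = 0
Gamma^s_ij = (G*[ij,s] - F*[ij,t])/(EG - F^2), Gamma^t_ij = (E*[ij,t] - F*[ij,s])/(EG - F^2)
Gamma_sss = -30/61, Gamma_sst = 0, Gamma_stt = 195/244, Gamma_tss = 0, Gamma_tst = -20/39, Gamma_ttt = 0
d^2s/dtau^2 = -(Gamma_sss*(-2)^2 + 2*Gamma_sst*(-2)*(0) + Gamma_stt*(0)^2) = 120/61
d^2t/dtau^2 = -(Gamma_tss*(-2)^2 + 2*Gamma_tst*(-2)*(0) + Gamma_ttt*(0)^2) = 0

Answer: Gamma_sss = -30/61, Gamma_sst = 0, Gamma_stt = 195/244, Gamma_tss = 0, Gamma_tst = -20/39, Gamma_ttt = 0; accelerations (d^2s/dtau^2, d^2t/dtau^2) = (120/61, 0)


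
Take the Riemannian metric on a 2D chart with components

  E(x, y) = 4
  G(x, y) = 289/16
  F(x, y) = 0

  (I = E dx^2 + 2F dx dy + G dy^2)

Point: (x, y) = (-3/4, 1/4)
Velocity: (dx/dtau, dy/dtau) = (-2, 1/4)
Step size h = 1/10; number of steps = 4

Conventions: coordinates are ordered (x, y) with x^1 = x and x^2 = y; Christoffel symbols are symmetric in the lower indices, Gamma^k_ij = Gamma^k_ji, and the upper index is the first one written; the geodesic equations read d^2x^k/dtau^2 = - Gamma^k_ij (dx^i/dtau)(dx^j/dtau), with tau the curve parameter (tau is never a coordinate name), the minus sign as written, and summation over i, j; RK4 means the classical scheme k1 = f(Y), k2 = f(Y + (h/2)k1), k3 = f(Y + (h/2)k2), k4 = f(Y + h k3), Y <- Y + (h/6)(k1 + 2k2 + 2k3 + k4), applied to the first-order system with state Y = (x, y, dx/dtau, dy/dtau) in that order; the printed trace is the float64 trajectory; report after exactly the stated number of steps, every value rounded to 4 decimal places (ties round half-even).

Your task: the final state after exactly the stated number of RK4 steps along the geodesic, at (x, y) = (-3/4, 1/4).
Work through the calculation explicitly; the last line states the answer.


f(Y) = (dx/dtau, dy/dtau, -Gamma^x_ij Y'^i Y'^j, -Gamma^y_ij Y'^i Y'^j) with the Gammas evaluated at the stage position; h = 0.100000; intermediate values shown to 6 dp
step 0: x = -0.7500, y = 0.2500, dx/dtau = -2.0000, dy/dtau = 0.2500
step 1:
  k1: at (x, y) = (-0.750000, 0.250000), (dx/dtau, dy/dtau) = (-2.000000, 0.250000); Gamma_xxx = 0.000000, Gamma_xxy = 0.000000, Gamma_xyy = 0.000000, Gamma_yxx = 0.000000, Gamma_yxy = 0.000000, Gamma_yyy = 0.000000; k1 = (-2.000000, 0.250000, 0.000000, 0.000000)
  k2: at (x, y) = (-0.850000, 0.262500), (dx/dtau, dy/dtau) = (-2.000000, 0.250000); Gamma_xxx = 0.000000, Gamma_xxy = 0.000000, Gamma_xyy = 0.000000, Gamma_yxx = 0.000000, Gamma_yxy = 0.000000, Gamma_yyy = 0.000000; k2 = (-2.000000, 0.250000, 0.000000, 0.000000)
  k3: at (x, y) = (-0.850000, 0.262500), (dx/dtau, dy/dtau) = (-2.000000, 0.250000); Gamma_xxx = 0.000000, Gamma_xxy = 0.000000, Gamma_xyy = 0.000000, Gamma_yxx = 0.000000, Gamma_yxy = 0.000000, Gamma_yyy = 0.000000; k3 = (-2.000000, 0.250000, 0.000000, 0.000000)
  k4: at (x, y) = (-0.950000, 0.275000), (dx/dtau, dy/dtau) = (-2.000000, 0.250000); Gamma_xxx = 0.000000, Gamma_xxy = 0.000000, Gamma_xyy = 0.000000, Gamma_yxx = 0.000000, Gamma_yxy = 0.000000, Gamma_yyy = 0.000000; k4 = (-2.000000, 0.250000, 0.000000, 0.000000)
  Y <- Y + (h/6)(k1 + 2k2 + 2k3 + k4): x = -0.9500, y = 0.2750, dx/dtau = -2.0000, dy/dtau = 0.2500
step 2:
  k1: at (x, y) = (-0.950000, 0.275000), (dx/dtau, dy/dtau) = (-2.000000, 0.250000); Gamma_xxx = 0.000000, Gamma_xxy = 0.000000, Gamma_xyy = 0.000000, Gamma_yxx = 0.000000, Gamma_yxy = 0.000000, Gamma_yyy = 0.000000; k1 = (-2.000000, 0.250000, 0.000000, 0.000000)
  k2: at (x, y) = (-1.050000, 0.287500), (dx/dtau, dy/dtau) = (-2.000000, 0.250000); Gamma_xxx = 0.000000, Gamma_xxy = 0.000000, Gamma_xyy = 0.000000, Gamma_yxx = 0.000000, Gamma_yxy = 0.000000, Gamma_yyy = 0.000000; k2 = (-2.000000, 0.250000, 0.000000, 0.000000)
  k3: at (x, y) = (-1.050000, 0.287500), (dx/dtau, dy/dtau) = (-2.000000, 0.250000); Gamma_xxx = 0.000000, Gamma_xxy = 0.000000, Gamma_xyy = 0.000000, Gamma_yxx = 0.000000, Gamma_yxy = 0.000000, Gamma_yyy = 0.000000; k3 = (-2.000000, 0.250000, 0.000000, 0.000000)
  k4: at (x, y) = (-1.150000, 0.300000), (dx/dtau, dy/dtau) = (-2.000000, 0.250000); Gamma_xxx = 0.000000, Gamma_xxy = 0.000000, Gamma_xyy = 0.000000, Gamma_yxx = 0.000000, Gamma_yxy = 0.000000, Gamma_yyy = 0.000000; k4 = (-2.000000, 0.250000, 0.000000, 0.000000)
  Y <- Y + (h/6)(k1 + 2k2 + 2k3 + k4): x = -1.1500, y = 0.3000, dx/dtau = -2.0000, dy/dtau = 0.2500
step 3:
  k1: at (x, y) = (-1.150000, 0.300000), (dx/dtau, dy/dtau) = (-2.000000, 0.250000); Gamma_xxx = 0.000000, Gamma_xxy = 0.000000, Gamma_xyy = 0.000000, Gamma_yxx = 0.000000, Gamma_yxy = 0.000000, Gamma_yyy = 0.000000; k1 = (-2.000000, 0.250000, 0.000000, 0.000000)
  k2: at (x, y) = (-1.250000, 0.312500), (dx/dtau, dy/dtau) = (-2.000000, 0.250000); Gamma_xxx = 0.000000, Gamma_xxy = 0.000000, Gamma_xyy = 0.000000, Gamma_yxx = 0.000000, Gamma_yxy = 0.000000, Gamma_yyy = 0.000000; k2 = (-2.000000, 0.250000, 0.000000, 0.000000)
  k3: at (x, y) = (-1.250000, 0.312500), (dx/dtau, dy/dtau) = (-2.000000, 0.250000); Gamma_xxx = 0.000000, Gamma_xxy = 0.000000, Gamma_xyy = 0.000000, Gamma_yxx = 0.000000, Gamma_yxy = 0.000000, Gamma_yyy = 0.000000; k3 = (-2.000000, 0.250000, 0.000000, 0.000000)
  k4: at (x, y) = (-1.350000, 0.325000), (dx/dtau, dy/dtau) = (-2.000000, 0.250000); Gamma_xxx = 0.000000, Gamma_xxy = 0.000000, Gamma_xyy = 0.000000, Gamma_yxx = 0.000000, Gamma_yxy = 0.000000, Gamma_yyy = 0.000000; k4 = (-2.000000, 0.250000, 0.000000, 0.000000)
  Y <- Y + (h/6)(k1 + 2k2 + 2k3 + k4): x = -1.3500, y = 0.3250, dx/dtau = -2.0000, dy/dtau = 0.2500
step 4:
  k1: at (x, y) = (-1.350000, 0.325000), (dx/dtau, dy/dtau) = (-2.000000, 0.250000); Gamma_xxx = 0.000000, Gamma_xxy = 0.000000, Gamma_xyy = 0.000000, Gamma_yxx = 0.000000, Gamma_yxy = 0.000000, Gamma_yyy = 0.000000; k1 = (-2.000000, 0.250000, 0.000000, 0.000000)
  k2: at (x, y) = (-1.450000, 0.337500), (dx/dtau, dy/dtau) = (-2.000000, 0.250000); Gamma_xxx = 0.000000, Gamma_xxy = 0.000000, Gamma_xyy = 0.000000, Gamma_yxx = 0.000000, Gamma_yxy = 0.000000, Gamma_yyy = 0.000000; k2 = (-2.000000, 0.250000, 0.000000, 0.000000)
  k3: at (x, y) = (-1.450000, 0.337500), (dx/dtau, dy/dtau) = (-2.000000, 0.250000); Gamma_xxx = 0.000000, Gamma_xxy = 0.000000, Gamma_xyy = 0.000000, Gamma_yxx = 0.000000, Gamma_yxy = 0.000000, Gamma_yyy = 0.000000; k3 = (-2.000000, 0.250000, 0.000000, 0.000000)
  k4: at (x, y) = (-1.550000, 0.350000), (dx/dtau, dy/dtau) = (-2.000000, 0.250000); Gamma_xxx = 0.000000, Gamma_xxy = 0.000000, Gamma_xyy = 0.000000, Gamma_yxx = 0.000000, Gamma_yxy = 0.000000, Gamma_yyy = 0.000000; k4 = (-2.000000, 0.250000, 0.000000, 0.000000)
  Y <- Y + (h/6)(k1 + 2k2 + 2k3 + k4): x = -1.5500, y = 0.3500, dx/dtau = -2.0000, dy/dtau = 0.2500

Answer: x = -1.5500, y = 0.3500, dx/dtau = -2.0000, dy/dtau = 0.2500


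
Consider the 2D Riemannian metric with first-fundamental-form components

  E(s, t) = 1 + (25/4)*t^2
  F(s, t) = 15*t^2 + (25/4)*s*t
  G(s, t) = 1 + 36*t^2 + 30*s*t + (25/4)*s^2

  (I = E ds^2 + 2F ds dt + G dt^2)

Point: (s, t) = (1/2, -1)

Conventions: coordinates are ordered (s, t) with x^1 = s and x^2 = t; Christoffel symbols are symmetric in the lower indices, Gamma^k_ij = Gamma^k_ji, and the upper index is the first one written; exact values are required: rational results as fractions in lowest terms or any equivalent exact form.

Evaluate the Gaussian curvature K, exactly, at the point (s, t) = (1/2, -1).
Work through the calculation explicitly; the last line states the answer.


E = 29/4, F = 95/8, G = 377/16, EG - F^2 = 477/16 at the point
E_s = 0, E_t = -25/2, F_s = -25/4, F_t = -215/8, G_s = -95/4, G_t = -57
E_tt = 25/2, F_st = 25/4, G_ss = 25/2
By Brioschi, K is (det M1 - det M2) divided by (EG - F^2) squared.
M1 = [[-E_tt/2 + F_st - G_ss/2, E_s/2, F_s - E_t/2], [F_t - G_s/2, E, F], [G_t/2, F, G]] = [[-25/4, 0, 0], [-15, 29/4, 95/8], [-57/2, 95/8, 377/16]]; det M1 = -11925/64
M2 = [[0, E_t/2, G_s/2], [E_t/2, E, F], [G_s/2, F, G]] = [[0, -25/4, -95/8], [-25/4, 29/4, 95/8], [-95/8, 95/8, 377/16]]; det M2 = -11525/64
det M1 - det M2 = -25/4; K = -25/4 / (477/16)^2 = -1600/227529

Answer: K = -1600/227529


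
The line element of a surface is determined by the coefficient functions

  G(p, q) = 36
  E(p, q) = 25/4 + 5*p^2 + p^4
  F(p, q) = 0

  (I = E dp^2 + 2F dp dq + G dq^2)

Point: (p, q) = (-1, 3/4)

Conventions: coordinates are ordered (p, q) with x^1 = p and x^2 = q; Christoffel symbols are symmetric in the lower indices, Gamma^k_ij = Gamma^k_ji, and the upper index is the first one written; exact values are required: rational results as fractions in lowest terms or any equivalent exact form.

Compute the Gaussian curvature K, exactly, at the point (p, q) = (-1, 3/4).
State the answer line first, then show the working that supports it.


Answer: K = 0

E = 49/4, F = 0, G = 36, EG - F^2 = 441 at the point
E_p = -14, E_q = 0, F_p = 0, F_q = 0, G_p = 0, G_q = 0
E_qq = 0, F_pq = 0, G_pp = 0
Compute both Brioschi determinants and normalise by (EG - F^2)^2.
M1 = [[-E_qq/2 + F_pq - G_pp/2, E_p/2, F_p - E_q/2], [F_q - G_p/2, E, F], [G_q/2, F, G]] = [[0, -7, 0], [0, 49/4, 0], [0, 0, 36]]; det M1 = 0
M2 = [[0, E_q/2, G_p/2], [E_q/2, E, F], [G_p/2, F, G]] = [[0, 0, 0], [0, 49/4, 0], [0, 0, 36]]; det M2 = 0
det M1 - det M2 = 0; K = 0 / (441)^2 = 0


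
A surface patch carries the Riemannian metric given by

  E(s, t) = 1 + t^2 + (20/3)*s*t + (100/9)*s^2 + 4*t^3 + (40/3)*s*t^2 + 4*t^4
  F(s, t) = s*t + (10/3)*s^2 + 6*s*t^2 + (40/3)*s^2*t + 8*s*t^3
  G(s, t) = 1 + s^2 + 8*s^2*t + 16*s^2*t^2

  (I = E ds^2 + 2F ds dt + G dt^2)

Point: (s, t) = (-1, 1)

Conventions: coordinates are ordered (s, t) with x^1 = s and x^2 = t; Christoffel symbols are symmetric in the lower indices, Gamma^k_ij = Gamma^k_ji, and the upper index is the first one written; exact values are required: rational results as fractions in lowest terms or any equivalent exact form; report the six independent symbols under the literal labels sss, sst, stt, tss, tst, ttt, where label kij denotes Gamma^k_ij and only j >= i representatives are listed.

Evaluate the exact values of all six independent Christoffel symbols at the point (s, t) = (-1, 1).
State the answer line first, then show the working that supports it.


Answer: Gamma_sss = -2/47, Gamma_sst = -3/47, Gamma_stt = 12/235, Gamma_tss = -30/47, Gamma_tst = -45/47, Gamma_ttt = 36/47

E = 10/9, F = 5/3, G = 26 at the point
E_s = -20/9, E_t = -10/3, F_s = -55/3, F_t = -71/3, G_s = -50, G_t = 40
EG - F^2 = 235/9;  g^inv = (9/235) * [[26, -5/3], [-5/3, 10/9]]
first-kind symbols [ij,l] = (1/2)(d_i g_jl + d_j g_il - d_l g_ij): [ss,s] = E_s/2 = -10/9, [ss,t] = F_s - E_t/2 = -50/3, [st,s] = E_t/2 = -5/3, [st,t] = G_s/2 = -25, [tt,s] = F_t - G_s/2 = 4/3, [tt,t] = G_t/2 = 20
Gamma^s_ij = (G*[ij,s] - F*[ij,t])/(EG - F^2), Gamma^t_ij = (E*[ij,t] - F*[ij,s])/(EG - F^2)


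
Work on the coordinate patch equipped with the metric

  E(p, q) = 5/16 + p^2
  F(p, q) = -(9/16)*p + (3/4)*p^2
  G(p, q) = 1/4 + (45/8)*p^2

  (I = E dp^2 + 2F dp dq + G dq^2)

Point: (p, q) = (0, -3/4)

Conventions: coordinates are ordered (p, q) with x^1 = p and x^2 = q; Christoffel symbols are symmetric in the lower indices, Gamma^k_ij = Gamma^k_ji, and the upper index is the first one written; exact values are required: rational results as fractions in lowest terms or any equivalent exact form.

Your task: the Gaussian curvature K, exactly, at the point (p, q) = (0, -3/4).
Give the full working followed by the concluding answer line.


E = 5/16, F = 0, G = 1/4, EG - F^2 = 5/64 at the point
E_p = 0, E_q = 0, F_p = -9/16, F_q = 0, G_p = 0, G_q = 0
E_qq = 0, F_pq = 0, G_pp = 45/4
Using the Brioschi determinant formula for K from the metric derivatives:
M1 = [[-E_qq/2 + F_pq - G_pp/2, E_p/2, F_p - E_q/2], [F_q - G_p/2, E, F], [G_q/2, F, G]] = [[-45/8, 0, -9/16], [0, 5/16, 0], [0, 0, 1/4]]; det M1 = -225/512
M2 = [[0, E_q/2, G_p/2], [E_q/2, E, F], [G_p/2, F, G]] = [[0, 0, 0], [0, 5/16, 0], [0, 0, 1/4]]; det M2 = 0
det M1 - det M2 = -225/512; K = -225/512 / (5/64)^2 = -72

Answer: K = -72


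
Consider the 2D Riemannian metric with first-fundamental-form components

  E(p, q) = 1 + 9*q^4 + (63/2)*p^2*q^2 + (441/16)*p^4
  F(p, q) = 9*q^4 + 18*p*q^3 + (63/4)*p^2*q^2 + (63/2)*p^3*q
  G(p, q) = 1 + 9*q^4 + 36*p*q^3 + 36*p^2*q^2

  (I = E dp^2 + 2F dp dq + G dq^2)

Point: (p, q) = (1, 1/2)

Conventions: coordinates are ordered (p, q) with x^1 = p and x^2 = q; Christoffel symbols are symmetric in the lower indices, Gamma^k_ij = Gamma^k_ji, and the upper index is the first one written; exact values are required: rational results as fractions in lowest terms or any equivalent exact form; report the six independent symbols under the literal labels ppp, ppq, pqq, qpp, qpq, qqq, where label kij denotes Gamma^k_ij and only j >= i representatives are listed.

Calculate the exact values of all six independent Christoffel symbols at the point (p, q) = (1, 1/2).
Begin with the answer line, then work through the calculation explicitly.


Answer: Gamma_ppp = 1008/817, Gamma_ppq = 288/817, Gamma_pqq = 864/817, Gamma_qpp = 630/817, Gamma_qpq = 180/817, Gamma_qqq = 540/817

E = 37, F = 45/2, G = 241/16 at the point
E_p = 126, E_q = 36, F_p = 459/8, F_q = 261/4, G_p = 45/2, G_q = 135/2
EG - F^2 = 817/16;  g^inv = (16/817) * [[241/16, -45/2], [-45/2, 37]]
first-kind symbols [ij,l] = (1/2)(d_i g_jl + d_j g_il - d_l g_ij): [pp,p] = E_p/2 = 63, [pp,q] = F_p - E_q/2 = 315/8, [pq,p] = E_q/2 = 18, [pq,q] = G_p/2 = 45/4, [qq,p] = F_q - G_p/2 = 54, [qq,q] = G_q/2 = 135/4
Gamma^p_ij = (G*[ij,p] - F*[ij,q])/(EG - F^2), Gamma^q_ij = (E*[ij,q] - F*[ij,p])/(EG - F^2)


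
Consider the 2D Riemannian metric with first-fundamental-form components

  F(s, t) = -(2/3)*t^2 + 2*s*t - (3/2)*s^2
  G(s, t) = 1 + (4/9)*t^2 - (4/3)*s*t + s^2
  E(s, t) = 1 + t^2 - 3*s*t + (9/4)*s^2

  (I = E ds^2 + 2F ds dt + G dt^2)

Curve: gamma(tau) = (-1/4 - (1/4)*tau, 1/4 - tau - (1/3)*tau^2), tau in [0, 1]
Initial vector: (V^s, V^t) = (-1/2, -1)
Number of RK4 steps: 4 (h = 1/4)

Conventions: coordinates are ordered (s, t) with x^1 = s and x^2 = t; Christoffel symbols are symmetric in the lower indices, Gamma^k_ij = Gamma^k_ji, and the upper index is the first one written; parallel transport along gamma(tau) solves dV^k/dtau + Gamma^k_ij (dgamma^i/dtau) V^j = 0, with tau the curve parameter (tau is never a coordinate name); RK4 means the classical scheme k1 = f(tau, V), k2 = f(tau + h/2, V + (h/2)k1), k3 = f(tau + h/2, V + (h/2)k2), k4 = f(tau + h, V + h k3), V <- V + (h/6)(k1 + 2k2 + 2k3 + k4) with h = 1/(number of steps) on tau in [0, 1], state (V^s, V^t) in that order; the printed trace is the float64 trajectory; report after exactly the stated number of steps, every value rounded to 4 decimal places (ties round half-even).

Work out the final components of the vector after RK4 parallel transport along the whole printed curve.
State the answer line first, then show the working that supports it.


Answer: V^s = -0.4814, V^t = -1.0124

gamma'(tau) = (-1/4, -1 - (2/3)*tau); f(tau, V)^k = -Gamma^k_ij(gamma(tau)) gamma'^i(tau) V^j; h = 1/4; intermediate values shown to 6 dp
curve data and Christoffel symbols at the stage parameters:
  tau = 0.000000: gamma = (-0.250000, 0.250000), gamma' = (-0.250000, -1.000000); Gamma_sss = -0.599334, Gamma_sst = 0.399556, Gamma_stt = -0.266371, Gamma_tss = 0.399556, Gamma_tst = -0.266371, Gamma_ttt = 0.177580
  tau = 0.125000: gamma = (-0.281250, 0.119792), gamma' = (-0.250000, -1.083333); Gamma_sss = -0.570654, Gamma_sst = 0.380436, Gamma_stt = -0.253624, Gamma_tss = 0.380436, Gamma_tst = -0.253624, Gamma_ttt = 0.169083
  tau = 0.250000: gamma = (-0.312500, -0.020833), gamma' = (-0.250000, -1.166667); Gamma_sss = -0.520915, Gamma_sst = 0.347277, Gamma_stt = -0.231518, Gamma_tss = 0.347277, Gamma_tst = -0.231518, Gamma_ttt = 0.154345
  tau = 0.375000: gamma = (-0.343750, -0.171875), gamma' = (-0.250000, -1.250000); Gamma_sss = -0.440449, Gamma_sst = 0.293632, Gamma_stt = -0.195755, Gamma_tss = 0.293632, Gamma_tst = -0.195755, Gamma_ttt = 0.130503
  tau = 0.500000: gamma = (-0.375000, -0.333333), gamma' = (-0.250000, -1.333333); Gamma_sss = -0.319512, Gamma_sst = 0.213008, Gamma_stt = -0.142005, Gamma_tss = 0.213008, Gamma_tst = -0.142005, Gamma_ttt = 0.094670
  tau = 0.625000: gamma = (-0.406250, -0.505208), gamma' = (-0.250000, -1.416667); Gamma_sss = -0.153839, Gamma_sst = 0.102559, Gamma_stt = -0.068373, Gamma_tss = 0.102559, Gamma_tst = -0.068373, Gamma_ttt = 0.045582
  tau = 0.750000: gamma = (-0.437500, -0.687500), gamma' = (-0.250000, -1.500000); Gamma_sss = 0.046809, Gamma_sst = -0.031206, Gamma_stt = 0.020804, Gamma_tss = -0.031206, Gamma_tst = 0.020804, Gamma_ttt = -0.013869
  tau = 0.875000: gamma = (-0.468750, -0.880208), gamma' = (-0.250000, -1.583333); Gamma_sss = 0.254115, Gamma_sst = -0.169410, Gamma_stt = 0.112940, Gamma_tss = -0.169410, Gamma_tst = 0.112940, Gamma_ttt = -0.075293
  tau = 1.000000: gamma = (-0.500000, -1.083333), gamma' = (-0.250000, -1.666667); Gamma_sss = 0.430851, Gamma_sst = -0.287234, Gamma_stt = 0.191489, Gamma_tss = -0.287234, Gamma_tst = 0.191489, Gamma_ttt = -0.127660
step 0: V^s = -0.5000, V^t = -1.0000
step 1: k1 = (0.041620, -0.027747), k2 = (0.046938, -0.031292), k3 = (0.047196, -0.031464), k4 = (0.050507, -0.033671); V <- V + (h/6)(k1 + 2k2 + 2k3 + k4): V^s = -0.4883, V^t = -1.0078
step 2: k1 = (0.050461, -0.033641), k2 = (0.049498, -0.032999), k3 = (0.049453, -0.032969), k4 = (0.041112, -0.027408); V <- V + (h/6)(k1 + 2k2 + 2k3 + k4): V^s = -0.4763, V^t = -1.0158
step 3: k1 = (0.041023, -0.027349), k2 = (0.022261, -0.014841), k3 = (0.021899, -0.014599), k4 = (-0.007333, 0.004889); V <- V + (h/6)(k1 + 2k2 + 2k3 + k4): V^s = -0.4712, V^t = -1.0192
step 4: k1 = (-0.007313, 0.004875), k2 = (-0.042371, 0.028247), k3 = (-0.041075, 0.027384), k4 = (-0.071781, 0.047854); V <- V + (h/6)(k1 + 2k2 + 2k3 + k4): V^s = -0.4814, V^t = -1.0124


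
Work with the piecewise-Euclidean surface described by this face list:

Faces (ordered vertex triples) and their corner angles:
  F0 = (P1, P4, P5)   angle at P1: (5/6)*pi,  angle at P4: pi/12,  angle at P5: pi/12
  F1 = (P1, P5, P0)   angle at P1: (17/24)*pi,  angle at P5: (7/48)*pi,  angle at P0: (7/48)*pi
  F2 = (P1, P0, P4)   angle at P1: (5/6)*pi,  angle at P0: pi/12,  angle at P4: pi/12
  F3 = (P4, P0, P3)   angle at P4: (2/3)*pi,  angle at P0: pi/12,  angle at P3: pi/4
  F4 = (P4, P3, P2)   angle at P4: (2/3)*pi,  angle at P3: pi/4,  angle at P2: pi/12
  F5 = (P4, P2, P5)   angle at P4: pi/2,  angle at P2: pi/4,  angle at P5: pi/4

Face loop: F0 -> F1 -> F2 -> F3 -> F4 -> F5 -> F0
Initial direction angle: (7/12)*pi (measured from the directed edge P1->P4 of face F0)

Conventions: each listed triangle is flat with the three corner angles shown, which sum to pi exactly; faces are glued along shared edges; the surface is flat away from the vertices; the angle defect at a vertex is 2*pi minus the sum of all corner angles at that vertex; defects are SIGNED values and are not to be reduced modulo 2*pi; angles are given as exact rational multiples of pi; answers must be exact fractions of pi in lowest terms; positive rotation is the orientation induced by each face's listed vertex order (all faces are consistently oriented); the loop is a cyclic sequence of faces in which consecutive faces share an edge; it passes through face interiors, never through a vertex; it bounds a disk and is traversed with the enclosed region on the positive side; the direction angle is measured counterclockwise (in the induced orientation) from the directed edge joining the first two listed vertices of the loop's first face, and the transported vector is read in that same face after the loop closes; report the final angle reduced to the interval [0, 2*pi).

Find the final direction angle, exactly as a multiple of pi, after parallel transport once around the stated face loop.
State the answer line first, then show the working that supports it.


Answer: final direction angle = (5/24)*pi

enclosed vertex P1: corner angles sum to (19/8)*pi, defect = 2*pi - (19/8)*pi = (-3/8)*pi
enclosed vertex P4: corner angles sum to 2*pi, defect = 2*pi - 2*pi = 0
summing the enclosed defects onto the initial angle, mod 2*pi in the induced orientation:
final angle = (7/12)*pi - (3/8)*pi = (5/24)*pi (mod 2*pi)


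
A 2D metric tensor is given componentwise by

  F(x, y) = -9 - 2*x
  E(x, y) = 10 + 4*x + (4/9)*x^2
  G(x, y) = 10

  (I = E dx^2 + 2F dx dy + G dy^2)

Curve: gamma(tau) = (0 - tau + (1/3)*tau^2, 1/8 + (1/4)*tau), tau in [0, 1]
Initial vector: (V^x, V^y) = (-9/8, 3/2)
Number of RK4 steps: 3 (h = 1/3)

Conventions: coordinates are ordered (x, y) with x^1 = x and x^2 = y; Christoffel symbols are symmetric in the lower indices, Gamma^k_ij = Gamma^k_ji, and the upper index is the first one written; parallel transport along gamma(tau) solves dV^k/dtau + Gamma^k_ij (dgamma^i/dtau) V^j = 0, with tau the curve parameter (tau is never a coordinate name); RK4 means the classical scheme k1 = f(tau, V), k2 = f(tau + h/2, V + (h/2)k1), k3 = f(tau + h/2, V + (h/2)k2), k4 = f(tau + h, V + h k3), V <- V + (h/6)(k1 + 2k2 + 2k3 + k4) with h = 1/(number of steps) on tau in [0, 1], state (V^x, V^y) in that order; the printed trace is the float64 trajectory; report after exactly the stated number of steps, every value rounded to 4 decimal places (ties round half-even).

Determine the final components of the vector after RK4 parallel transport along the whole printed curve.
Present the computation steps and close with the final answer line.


gamma'(tau) = (-1 + (2/3)*tau, 1/4); f(tau, V)^k = -Gamma^k_ij(gamma(tau)) gamma'^i(tau) V^j; h = 1/3; intermediate values shown to 6 dp
curve data and Christoffel symbols at the stage parameters:
  tau = 0.000000: gamma = (0.000000, 0.125000), gamma' = (-1.000000, 0.250000); Gamma_xxx = 0.105263, Gamma_xxy = 0.000000, Gamma_xyy = 0.000000, Gamma_yxx = -0.105263, Gamma_yxy = 0.000000, Gamma_yyy = 0.000000
  tau = 0.166667: gamma = (-0.157407, 0.166667), gamma' = (-0.888889, 0.250000); Gamma_xxx = 0.105000, Gamma_xxy = 0.000000, Gamma_xyy = 0.000000, Gamma_yxx = -0.108806, Gamma_yxy = 0.000000, Gamma_yyy = 0.000000
  tau = 0.333333: gamma = (-0.296296, 0.208333), gamma' = (-0.777778, 0.250000); Gamma_xxx = 0.104645, Gamma_xxy = 0.000000, Gamma_xyy = 0.000000, Gamma_yxx = -0.112021, Gamma_yxy = 0.000000, Gamma_yyy = 0.000000
  tau = 0.500000: gamma = (-0.416667, 0.250000), gamma' = (-0.666667, 0.250000); Gamma_xxx = 0.104237, Gamma_xxy = 0.000000, Gamma_xyy = 0.000000, Gamma_yxx = -0.114873, Gamma_yxy = 0.000000, Gamma_yyy = 0.000000
  tau = 0.666667: gamma = (-0.518519, 0.291667), gamma' = (-0.555556, 0.250000); Gamma_xxx = 0.103814, Gamma_xxy = 0.000000, Gamma_xyy = 0.000000, Gamma_yxx = -0.117334, Gamma_yxy = 0.000000, Gamma_yyy = 0.000000
  tau = 0.833333: gamma = (-0.601852, 0.333333), gamma' = (-0.444444, 0.250000); Gamma_xxx = 0.103411, Gamma_xxy = 0.000000, Gamma_xyy = 0.000000, Gamma_yxx = -0.119377, Gamma_yxy = 0.000000, Gamma_yyy = 0.000000
  tau = 1.000000: gamma = (-0.666667, 0.375000), gamma' = (-0.333333, 0.250000); Gamma_xxx = 0.103062, Gamma_xxy = 0.000000, Gamma_xyy = 0.000000, Gamma_yxx = -0.120986, Gamma_yxy = 0.000000, Gamma_yyy = 0.000000
step 0: V^x = -1.1250, V^y = 1.5000
step 1: k1 = (-0.118421, 0.118421), k2 = (-0.106842, 0.110715), k3 = (-0.106662, 0.110528), k4 = (-0.094458, 0.101116); V <- V + (h/6)(k1 + 2k2 + 2k3 + k4): V^x = -1.1605, V^y = 1.5368
step 2: k1 = (-0.094458, 0.101115), k2 = (-0.081742, 0.090083), k3 = (-0.081595, 0.089921), k4 = (-0.068502, 0.077424); V <- V + (h/6)(k1 + 2k2 + 2k3 + k4): V^x = -1.1878, V^y = 1.5667
step 3: k1 = (-0.068503, 0.077424), k2 = (-0.055114, 0.063624), k3 = (-0.055012, 0.063505), k4 = (-0.041434, 0.048640); V <- V + (h/6)(k1 + 2k2 + 2k3 + k4): V^x = -1.2061, V^y = 1.5878

Answer: V^x = -1.2061, V^y = 1.5878


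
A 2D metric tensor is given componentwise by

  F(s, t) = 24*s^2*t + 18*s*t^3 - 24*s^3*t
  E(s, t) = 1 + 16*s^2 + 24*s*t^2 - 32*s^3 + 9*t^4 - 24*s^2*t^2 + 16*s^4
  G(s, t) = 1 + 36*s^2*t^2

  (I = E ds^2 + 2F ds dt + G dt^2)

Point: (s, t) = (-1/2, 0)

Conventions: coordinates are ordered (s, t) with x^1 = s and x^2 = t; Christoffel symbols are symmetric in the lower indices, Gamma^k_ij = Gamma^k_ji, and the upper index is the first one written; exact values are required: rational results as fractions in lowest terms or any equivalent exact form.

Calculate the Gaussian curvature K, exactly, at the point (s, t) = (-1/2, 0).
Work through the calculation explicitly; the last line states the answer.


E = 10, F = 0, G = 1, EG - F^2 = 10 at the point
E_s = -48, E_t = 0, F_s = 0, F_t = 9, G_s = 0, G_t = 0
E_tt = -36, F_st = -42, G_ss = 0
Apply the Brioschi formula K = (det M1 - det M2)/(EG - F^2)^2 over the derivative matrices of E, F, G.
M1 = [[-E_tt/2 + F_st - G_ss/2, E_s/2, F_s - E_t/2], [F_t - G_s/2, E, F], [G_t/2, F, G]] = [[-24, -24, 0], [9, 10, 0], [0, 0, 1]]; det M1 = -24
M2 = [[0, E_t/2, G_s/2], [E_t/2, E, F], [G_s/2, F, G]] = [[0, 0, 0], [0, 10, 0], [0, 0, 1]]; det M2 = 0
det M1 - det M2 = -24; K = -24 / (10)^2 = -6/25

Answer: K = -6/25


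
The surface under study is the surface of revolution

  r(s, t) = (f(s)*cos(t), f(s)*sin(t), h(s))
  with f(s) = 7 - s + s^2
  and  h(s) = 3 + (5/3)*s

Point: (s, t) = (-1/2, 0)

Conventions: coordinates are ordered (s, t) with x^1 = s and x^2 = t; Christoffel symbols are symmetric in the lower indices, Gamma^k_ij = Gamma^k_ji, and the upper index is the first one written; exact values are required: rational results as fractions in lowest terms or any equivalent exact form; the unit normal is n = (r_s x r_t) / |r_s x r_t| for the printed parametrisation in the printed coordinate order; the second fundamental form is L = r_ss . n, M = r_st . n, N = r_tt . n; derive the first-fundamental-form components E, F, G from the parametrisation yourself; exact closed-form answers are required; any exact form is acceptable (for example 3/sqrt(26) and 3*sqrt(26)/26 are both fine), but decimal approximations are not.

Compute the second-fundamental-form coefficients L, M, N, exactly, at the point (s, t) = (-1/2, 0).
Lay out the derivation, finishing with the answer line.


f = 31/4, f' = -2, f'' = 2, h' = 5/3, h'' = 0
E = 61/9, F = 0, G = 961/16; answer radicand W^2 = 61/9
unnormalised second-form numerators: l = -10/3, m = 0, n = 155/12; L = l/sqrt(61/9), and similarly M = m/sqrt(W^2), N = n/sqrt(W^2)

Answer: L = -10*sqrt(61)/61, M = 0, N = 155*sqrt(61)/244
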